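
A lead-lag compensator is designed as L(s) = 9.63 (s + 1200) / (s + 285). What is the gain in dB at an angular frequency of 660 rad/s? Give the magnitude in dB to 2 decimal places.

25.27 dB

|j660 + 1200| = √(660² + 1200²) = 1370
|j660 + 285| = √(660² + 285²) = 718.9
|L(j660)| = 9.63 × 1370 / 718.9 = 18.345
20 log₁₀(18.345) = 25.270 dB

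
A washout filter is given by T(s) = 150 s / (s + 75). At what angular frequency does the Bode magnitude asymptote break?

The single real pole at s = −75 gives a corner at ω = 75 rad/sec.

75 rad/sec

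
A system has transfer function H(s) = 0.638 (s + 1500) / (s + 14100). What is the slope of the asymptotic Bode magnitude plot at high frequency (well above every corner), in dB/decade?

0 dB/decade

With 1 zero and 1 pole, the high-frequency asymptotic slope is 20 × (1 − 1) = 0 dB/decade.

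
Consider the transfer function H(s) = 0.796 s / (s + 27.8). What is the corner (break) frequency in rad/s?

The single real pole at s = −27.8 gives a corner at ω = 27.8 rad/s.

27.8 rad/s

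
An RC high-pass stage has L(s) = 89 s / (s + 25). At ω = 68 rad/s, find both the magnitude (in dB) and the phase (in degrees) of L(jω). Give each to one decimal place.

|L| = 38.4 dB, ∠L = 20.2°

|j68| = 68
|j68 + 25| = √(68² + 25²) = 72.45
|L(j68)| = 89 × 68 / 72.45 = 83.533
20 log₁₀(83.533) = 38.44 dB
∠(j68) = 90.00°
∠(j68 + 25) = arctan(68/25) = 69.81°
∠L(j68) = 90.00° − 69.81° = 20.19°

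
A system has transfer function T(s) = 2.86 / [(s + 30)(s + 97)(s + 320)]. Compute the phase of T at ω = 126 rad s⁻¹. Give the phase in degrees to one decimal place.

∠(j126 + 30) = arctan(126/30) = 76.61°
∠(j126 + 97) = arctan(126/97) = 52.41°
∠(j126 + 320) = arctan(126/320) = 21.49°
∠T(j126) = − (76.61° + 52.41° + 21.49°) = -150.51°

-150.5°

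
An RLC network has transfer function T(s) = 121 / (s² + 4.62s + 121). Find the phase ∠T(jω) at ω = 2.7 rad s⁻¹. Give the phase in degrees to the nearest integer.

-6°

∠[(j2.7)² + 4.62(j2.7) + 121] = ∠[113.71 + j12.474] = 6.26°
∠T(j2.7) = −6.26° = -6.26°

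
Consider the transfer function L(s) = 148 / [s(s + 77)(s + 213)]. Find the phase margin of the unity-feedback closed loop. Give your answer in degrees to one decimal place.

Gain crossover: |L(jω)| = 1 at ω ≈ 0.00902 rad s⁻¹.
∠L(j0.00902) = −90° − arctan(0.00902/77) − arctan(0.00902/213) ≈ -90.01°
PM = 180° + (-90.01°) = 89.99°

90.0 deg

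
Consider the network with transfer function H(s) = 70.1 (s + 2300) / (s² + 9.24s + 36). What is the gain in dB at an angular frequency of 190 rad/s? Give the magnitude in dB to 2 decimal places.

|j190 + 2300| = √(190² + 2300²) = 2308
|(j190)² + 9.24(j190) + 36| = |-36064 + j1755.6| = 3.611e+04
|H(j190)| = 70.1 × 2308 / 3.611e+04 = 4.4806
20 log₁₀(4.4806) = 13.027 dB

13.03 dB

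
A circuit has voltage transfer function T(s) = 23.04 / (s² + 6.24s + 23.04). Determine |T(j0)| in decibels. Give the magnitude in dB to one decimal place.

0.0 dB

T(0) = 23.04 / 23.04 = 1
20 log₁₀(1) = 0.00 dB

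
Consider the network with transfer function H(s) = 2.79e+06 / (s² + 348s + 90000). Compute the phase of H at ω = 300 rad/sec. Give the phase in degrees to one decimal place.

∠[(j300)² + 348(j300) + 90000] = ∠[0 + j1.044e+05] = 90.00°
∠H(j300) = −90.00° = -90.00°

-90.0°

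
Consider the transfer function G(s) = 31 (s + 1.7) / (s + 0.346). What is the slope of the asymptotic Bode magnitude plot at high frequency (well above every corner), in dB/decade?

0 dB/decade

With 1 zero and 1 pole, the high-frequency asymptotic slope is 20 × (1 − 1) = 0 dB/decade.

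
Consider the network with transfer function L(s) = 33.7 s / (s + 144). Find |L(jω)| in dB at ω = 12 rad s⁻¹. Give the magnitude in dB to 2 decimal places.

8.94 dB

|j12| = 12
|j12 + 144| = √(12² + 144²) = 144.5
|L(j12)| = 33.7 × 12 / 144.5 = 2.7986
20 log₁₀(2.7986) = 8.939 dB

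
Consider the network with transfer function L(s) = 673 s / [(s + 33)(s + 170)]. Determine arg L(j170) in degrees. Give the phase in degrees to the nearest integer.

∠(j170) = 90.00°
∠(j170 + 33) = arctan(170/33) = 79.01°
∠(j170 + 170) = arctan(170/170) = 45.00°
∠L(j170) = 90.00° − (79.01° + 45.00°) = -34.01°

-34°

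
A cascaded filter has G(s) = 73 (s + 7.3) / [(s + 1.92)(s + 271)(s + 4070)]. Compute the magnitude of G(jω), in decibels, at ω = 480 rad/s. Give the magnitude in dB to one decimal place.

|j480 + 7.3| = √(480² + 7.3²) = 480.1
|j480 + 1.92| = √(480² + 1.92²) = 480
|j480 + 271| = √(480² + 271²) = 551.2
|j480 + 4070| = √(480² + 4070²) = 4098
|G(j480)| = 73 × 480.1 / (480 × 551.2 × 4098) = 3.2319e-05
20 log₁₀(3.2319e-05) = -89.81 dB

-89.8 dB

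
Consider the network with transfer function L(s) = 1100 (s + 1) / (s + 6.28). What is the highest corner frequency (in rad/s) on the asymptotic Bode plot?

6.28 rad/s

Break frequencies occur at each pole and zero magnitude: 1 rad/s, 6.28 rad/s.
The highest is 6.28 rad/s.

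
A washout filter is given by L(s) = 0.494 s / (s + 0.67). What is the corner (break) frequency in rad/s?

The single real pole at s = −0.67 gives a corner at ω = 0.67 rad/s.

0.67 rad/s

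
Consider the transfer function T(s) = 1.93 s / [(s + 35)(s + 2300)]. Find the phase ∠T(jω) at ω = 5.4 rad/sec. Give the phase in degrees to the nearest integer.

81°

∠(j5.4) = 90.00°
∠(j5.4 + 35) = arctan(5.4/35) = 8.77°
∠(j5.4 + 2300) = arctan(5.4/2300) = 0.13°
∠T(j5.4) = 90.00° − (8.77° + 0.13°) = 81.09°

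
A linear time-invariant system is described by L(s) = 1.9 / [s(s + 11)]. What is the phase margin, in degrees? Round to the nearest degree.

Gain crossover: |L(jω)| = 1 at ω ≈ 0.173 rad s⁻¹.
∠L(j0.173) = −90° − arctan(0.173/11) ≈ -90.90°
PM = 180° + (-90.90°) = 89.10°

89 deg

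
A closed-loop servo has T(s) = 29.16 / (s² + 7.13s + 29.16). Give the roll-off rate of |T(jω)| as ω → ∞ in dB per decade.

With 0 zeros and 2 poles, the high-frequency asymptotic slope is 20 × (0 − 2) = -40 dB/decade.

-40 dB/decade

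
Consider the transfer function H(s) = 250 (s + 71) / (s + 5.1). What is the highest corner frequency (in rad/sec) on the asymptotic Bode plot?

Break frequencies occur at each pole and zero magnitude: 5.1 rad/sec, 71 rad/sec.
The highest is 71 rad/sec.

71 rad/sec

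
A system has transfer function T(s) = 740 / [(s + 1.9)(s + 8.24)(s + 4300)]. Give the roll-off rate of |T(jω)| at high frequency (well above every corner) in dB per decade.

With 0 zeros and 3 poles, the high-frequency asymptotic slope is 20 × (0 − 3) = -60 dB/decade.

-60 dB/decade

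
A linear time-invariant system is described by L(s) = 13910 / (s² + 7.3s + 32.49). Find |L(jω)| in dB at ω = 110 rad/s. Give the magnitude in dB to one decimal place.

|(j110)² + 7.3(j110) + 32.49| = |-12068 + j803| = 1.209e+04
|L(j110)| = 13910 / 1.209e+04 = 1.1501
20 log₁₀(1.1501) = 1.22 dB

1.2 dB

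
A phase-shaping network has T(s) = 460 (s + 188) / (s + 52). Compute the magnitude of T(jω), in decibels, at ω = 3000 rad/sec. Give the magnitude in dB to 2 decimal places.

|j3000 + 188| = √(3000² + 188²) = 3006
|j3000 + 52| = √(3000² + 52²) = 3000
|T(j3000)| = 460 × 3006 / 3000 = 460.83
20 log₁₀(460.83) = 53.271 dB

53.27 dB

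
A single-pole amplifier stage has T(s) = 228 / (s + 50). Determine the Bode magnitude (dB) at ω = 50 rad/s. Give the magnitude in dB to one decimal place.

|j50 + 50| = √(50² + 50²) = 70.71
|T(j50)| = 228 / 70.71 = 3.2244
20 log₁₀(3.2244) = 10.17 dB

10.2 dB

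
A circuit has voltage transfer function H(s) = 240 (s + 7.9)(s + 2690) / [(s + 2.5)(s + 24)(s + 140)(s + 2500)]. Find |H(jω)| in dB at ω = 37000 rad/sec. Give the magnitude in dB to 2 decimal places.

-135.12 dB

|j37000 + 7.9| = √(37000² + 7.9²) = 3.7e+04
|j37000 + 2690| = √(37000² + 2690²) = 3.71e+04
|j37000 + 2.5| = √(37000² + 2.5²) = 3.7e+04
|j37000 + 24| = √(37000² + 24²) = 3.7e+04
|j37000 + 140| = √(37000² + 140²) = 3.7e+04
|j37000 + 2500| = √(37000² + 2500²) = 3.708e+04
|H(j37000)| = 240 × 3.7e+04 × 3.71e+04 / (3.7e+04 × 3.7e+04 × 3.7e+04 × 3.708e+04) = 1.7537e-07
20 log₁₀(1.7537e-07) = -135.121 dB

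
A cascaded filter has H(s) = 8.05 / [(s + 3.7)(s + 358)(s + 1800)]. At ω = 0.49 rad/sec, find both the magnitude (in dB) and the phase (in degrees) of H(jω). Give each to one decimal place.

|H| = -109.5 dB, ∠H = -7.6°

|j0.49 + 3.7| = √(0.49² + 3.7²) = 3.732
|j0.49 + 358| = √(0.49² + 358²) = 358
|j0.49 + 1800| = √(0.49² + 1800²) = 1800
|H(j0.49)| = 8.05 / (3.732 × 358 × 1800) = 3.3471e-06
20 log₁₀(3.3471e-06) = -109.51 dB
∠(j0.49 + 3.7) = arctan(0.49/3.7) = 7.54°
∠(j0.49 + 358) = arctan(0.49/358) = 0.08°
∠(j0.49 + 1800) = arctan(0.49/1800) = 0.02°
∠H(j0.49) = − (7.54° + 0.08° + 0.02°) = -7.64°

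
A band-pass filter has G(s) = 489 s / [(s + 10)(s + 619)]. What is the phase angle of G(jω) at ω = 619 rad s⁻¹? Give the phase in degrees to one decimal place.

∠(j619) = 90.00°
∠(j619 + 10) = arctan(619/10) = 89.07°
∠(j619 + 619) = arctan(619/619) = 45.00°
∠G(j619) = 90.00° − (89.07° + 45.00°) = -44.07°

-44.1 deg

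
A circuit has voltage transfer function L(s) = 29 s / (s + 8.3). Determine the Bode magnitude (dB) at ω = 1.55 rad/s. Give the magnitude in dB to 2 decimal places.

14.52 dB

|j1.55| = 1.55
|j1.55 + 8.3| = √(1.55² + 8.3²) = 8.443
|L(j1.55)| = 29 × 1.55 / 8.443 = 5.3236
20 log₁₀(5.3236) = 14.524 dB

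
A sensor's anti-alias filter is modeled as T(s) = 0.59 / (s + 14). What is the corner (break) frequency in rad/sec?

14 rad/sec

The single real pole at s = −14 gives a corner at ω = 14 rad/sec.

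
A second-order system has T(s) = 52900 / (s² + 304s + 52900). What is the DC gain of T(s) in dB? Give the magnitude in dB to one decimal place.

T(0) = 52900 / 52900 = 1
20 log₁₀(1) = 0.00 dB

0.0 dB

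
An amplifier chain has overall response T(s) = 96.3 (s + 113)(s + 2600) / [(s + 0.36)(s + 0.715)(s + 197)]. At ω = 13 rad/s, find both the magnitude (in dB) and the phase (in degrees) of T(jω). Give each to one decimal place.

|T| = 58.6 dB, ∠T = -172.2°

|j13 + 113| = √(13² + 113²) = 113.7
|j13 + 2600| = √(13² + 2600²) = 2600
|j13 + 0.36| = √(13² + 0.36²) = 13
|j13 + 0.715| = √(13² + 0.715²) = 13.02
|j13 + 197| = √(13² + 197²) = 197.4
|T(j13)| = 96.3 × 113.7 × 2600 / (13 × 13.02 × 197.4) = 851.96
20 log₁₀(851.96) = 58.61 dB
∠(j13 + 113) = arctan(13/113) = 6.56°
∠(j13 + 2600) = arctan(13/2600) = 0.29°
∠(j13 + 0.36) = arctan(13/0.36) = 88.41°
∠(j13 + 0.715) = arctan(13/0.715) = 86.85°
∠(j13 + 197) = arctan(13/197) = 3.78°
∠T(j13) = 6.56° + 0.29° − (88.41° + 86.85° + 3.78°) = -172.19°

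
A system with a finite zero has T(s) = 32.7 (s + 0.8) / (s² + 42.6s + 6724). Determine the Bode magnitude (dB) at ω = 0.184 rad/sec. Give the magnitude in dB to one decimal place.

|j0.184 + 0.8| = √(0.184² + 0.8²) = 0.8209
|(j0.184)² + 42.6(j0.184) + 6724| = |6724 + j7.8384| = 6724
|T(j0.184)| = 32.7 × 0.8209 / 6724 = 0.0039921
20 log₁₀(0.0039921) = -47.98 dB

-48.0 dB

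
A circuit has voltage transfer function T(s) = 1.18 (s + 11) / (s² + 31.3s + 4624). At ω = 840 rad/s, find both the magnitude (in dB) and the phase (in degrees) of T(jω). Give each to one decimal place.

|j840 + 11| = √(840² + 11²) = 840.1
|(j840)² + 31.3(j840) + 4624| = |-7.0098e+05 + j26292| = 7.015e+05
|T(j840)| = 1.18 × 840.1 / 7.015e+05 = 0.0014132
20 log₁₀(0.0014132) = -57.00 dB
∠(j840 + 11) = arctan(840/11) = 89.25°
∠[(j840)² + 31.3(j840) + 4624] = ∠[-7.0098e+05 + j26292] = 177.85°
∠T(j840) = 89.25° − 177.85° = -88.60°

|T| = -57.0 dB, ∠T = -88.6°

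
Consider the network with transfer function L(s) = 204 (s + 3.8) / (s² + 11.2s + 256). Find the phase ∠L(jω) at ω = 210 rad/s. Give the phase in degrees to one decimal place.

-88.0°

∠(j210 + 3.8) = arctan(210/3.8) = 88.96°
∠[(j210)² + 11.2(j210) + 256] = ∠[-43844 + j2352] = 176.93°
∠L(j210) = 88.96° − 176.93° = -87.97°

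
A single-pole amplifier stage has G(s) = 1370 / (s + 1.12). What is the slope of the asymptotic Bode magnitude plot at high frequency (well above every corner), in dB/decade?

With 0 zeros and 1 pole, the high-frequency asymptotic slope is 20 × (0 − 1) = -20 dB/decade.

-20 dB/decade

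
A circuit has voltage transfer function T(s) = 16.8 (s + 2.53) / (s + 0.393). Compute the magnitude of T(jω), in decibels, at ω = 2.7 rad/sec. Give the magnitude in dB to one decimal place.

|j2.7 + 2.53| = √(2.7² + 2.53²) = 3.7
|j2.7 + 0.393| = √(2.7² + 0.393²) = 2.728
|T(j2.7)| = 16.8 × 3.7 / 2.728 = 22.783
20 log₁₀(22.783) = 27.15 dB

27.2 dB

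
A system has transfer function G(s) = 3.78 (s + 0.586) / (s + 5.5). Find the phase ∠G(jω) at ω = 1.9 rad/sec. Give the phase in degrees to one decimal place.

53.8°

∠(j1.9 + 0.586) = arctan(1.9/0.586) = 72.86°
∠(j1.9 + 5.5) = arctan(1.9/5.5) = 19.06°
∠G(j1.9) = 72.86° − 19.06° = 53.80°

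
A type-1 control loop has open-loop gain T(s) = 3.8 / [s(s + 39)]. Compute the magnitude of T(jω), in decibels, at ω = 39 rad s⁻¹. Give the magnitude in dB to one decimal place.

-55.1 dB

|j39 + 39| = √(39² + 39²) = 55.15
|j39| = 39
|T(j39)| = 3.8 / (55.15 × 39) = 0.0017666
20 log₁₀(0.0017666) = -55.06 dB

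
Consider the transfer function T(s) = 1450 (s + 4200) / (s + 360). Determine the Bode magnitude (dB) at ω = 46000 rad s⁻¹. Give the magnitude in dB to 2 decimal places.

|j46000 + 4200| = √(46000² + 4200²) = 4.619e+04
|j46000 + 360| = √(46000² + 360²) = 4.6e+04
|T(j46000)| = 1450 × 4.619e+04 / 4.6e+04 = 1456
20 log₁₀(1456) = 63.263 dB

63.26 dB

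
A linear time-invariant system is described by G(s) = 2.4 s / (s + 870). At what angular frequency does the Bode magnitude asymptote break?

870 rad/s

The single real pole at s = −870 gives a corner at ω = 870 rad/s.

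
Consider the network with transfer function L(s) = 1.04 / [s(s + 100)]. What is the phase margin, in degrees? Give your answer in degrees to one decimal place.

Gain crossover: |L(jω)| = 1 at ω ≈ 0.0104 rad/s.
∠L(j0.0104) = −90° − arctan(0.0104/100) ≈ -90.01°
PM = 180° + (-90.01°) = 89.99°

90.0 deg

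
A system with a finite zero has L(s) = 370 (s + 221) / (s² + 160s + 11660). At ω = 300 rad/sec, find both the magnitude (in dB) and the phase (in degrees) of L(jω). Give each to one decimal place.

|j300 + 221| = √(300² + 221²) = 372.6
|(j300)² + 160(j300) + 11660| = |-78340 + j48000| = 9.188e+04
|L(j300)| = 370 × 372.6 / 9.188e+04 = 1.5006
20 log₁₀(1.5006) = 3.53 dB
∠(j300 + 221) = arctan(300/221) = 53.62°
∠[(j300)² + 160(j300) + 11660] = ∠[-78340 + j48000] = 148.50°
∠L(j300) = 53.62° − 148.50° = -94.88°

|L| = 3.5 dB, ∠L = -94.9 deg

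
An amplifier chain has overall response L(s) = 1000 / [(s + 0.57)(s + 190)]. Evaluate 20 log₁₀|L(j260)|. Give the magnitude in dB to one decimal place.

-38.5 dB

|j260 + 0.57| = √(260² + 0.57²) = 260
|j260 + 190| = √(260² + 190²) = 322
|L(j260)| = 1000 / (260 × 322) = 0.011944
20 log₁₀(0.011944) = -38.46 dB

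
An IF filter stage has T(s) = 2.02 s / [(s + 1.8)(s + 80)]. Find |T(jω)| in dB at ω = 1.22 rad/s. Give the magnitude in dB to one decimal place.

|j1.22| = 1.22
|j1.22 + 1.8| = √(1.22² + 1.8²) = 2.174
|j1.22 + 80| = √(1.22² + 80²) = 80.01
|T(j1.22)| = 2.02 × 1.22 / (2.174 × 80.01) = 0.014165
20 log₁₀(0.014165) = -36.98 dB

-37.0 dB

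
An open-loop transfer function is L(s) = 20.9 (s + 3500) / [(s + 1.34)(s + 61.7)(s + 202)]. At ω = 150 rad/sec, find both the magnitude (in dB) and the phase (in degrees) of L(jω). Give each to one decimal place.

|j150 + 3500| = √(150² + 3500²) = 3503
|j150 + 1.34| = √(150² + 1.34²) = 150
|j150 + 61.7| = √(150² + 61.7²) = 162.2
|j150 + 202| = √(150² + 202²) = 251.6
|L(j150)| = 20.9 × 3503 / (150 × 162.2 × 251.6) = 0.011961
20 log₁₀(0.011961) = -38.44 dB
∠(j150 + 3500) = arctan(150/3500) = 2.45°
∠(j150 + 1.34) = arctan(150/1.34) = 89.49°
∠(j150 + 61.7) = arctan(150/61.7) = 67.64°
∠(j150 + 202) = arctan(150/202) = 36.60°
∠L(j150) = 2.45° − (89.49° + 67.64° + 36.60°) = -191.27°

|L| = -38.4 dB, ∠L = -191.3°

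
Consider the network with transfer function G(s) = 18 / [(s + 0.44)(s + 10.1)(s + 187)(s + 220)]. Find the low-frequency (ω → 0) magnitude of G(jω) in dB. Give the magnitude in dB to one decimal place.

G(0) = 18 / (0.44 × 10.1 × 187 × 220) = 9.8454e-05
20 log₁₀(9.8454e-05) = -80.14 dB

-80.1 dB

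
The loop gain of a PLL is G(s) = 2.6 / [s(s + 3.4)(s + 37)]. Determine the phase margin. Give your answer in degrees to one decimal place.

Gain crossover: |G(jω)| = 1 at ω ≈ 0.0207 rad/s.
∠G(j0.0207) = −90° − arctan(0.0207/3.4) − arctan(0.0207/37) ≈ -90.38°
PM = 180° + (-90.38°) = 89.62°

89.6°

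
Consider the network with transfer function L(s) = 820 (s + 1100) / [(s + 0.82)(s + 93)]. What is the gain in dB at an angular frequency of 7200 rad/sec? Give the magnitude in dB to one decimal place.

-18.8 dB

|j7200 + 1100| = √(7200² + 1100²) = 7284
|j7200 + 0.82| = √(7200² + 0.82²) = 7200
|j7200 + 93| = √(7200² + 93²) = 7201
|L(j7200)| = 820 × 7284 / (7200 × 7201) = 0.1152
20 log₁₀(0.1152) = -18.77 dB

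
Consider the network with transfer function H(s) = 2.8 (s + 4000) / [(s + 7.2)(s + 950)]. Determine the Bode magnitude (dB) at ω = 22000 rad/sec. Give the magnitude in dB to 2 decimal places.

|j22000 + 4000| = √(22000² + 4000²) = 2.236e+04
|j22000 + 7.2| = √(22000² + 7.2²) = 2.2e+04
|j22000 + 950| = √(22000² + 950²) = 2.202e+04
|H(j22000)| = 2.8 × 2.236e+04 / (2.2e+04 × 2.202e+04) = 0.00012924
20 log₁₀(0.00012924) = -77.772 dB

-77.77 dB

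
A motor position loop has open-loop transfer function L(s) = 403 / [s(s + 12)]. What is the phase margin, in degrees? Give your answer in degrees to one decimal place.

33.2°

Gain crossover: |L(jω)| = 1 at ω ≈ 18.4 rad/s.
∠L(j18.4) = −90° − arctan(18.4/12) ≈ -146.84°
PM = 180° + (-146.84°) = 33.16°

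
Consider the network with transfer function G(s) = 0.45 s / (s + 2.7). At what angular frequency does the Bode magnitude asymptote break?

2.7 rad/sec

The single real pole at s = −2.7 gives a corner at ω = 2.7 rad/sec.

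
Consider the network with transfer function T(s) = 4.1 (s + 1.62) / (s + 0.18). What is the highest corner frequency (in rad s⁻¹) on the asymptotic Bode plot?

Break frequencies occur at each pole and zero magnitude: 0.18 rad s⁻¹, 1.62 rad s⁻¹.
The highest is 1.62 rad s⁻¹.

1.62 rad s⁻¹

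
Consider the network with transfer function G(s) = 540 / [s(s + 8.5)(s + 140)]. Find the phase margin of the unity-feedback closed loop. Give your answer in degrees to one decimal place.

86.8°

Gain crossover: |G(jω)| = 1 at ω ≈ 0.453 rad/sec.
∠G(j0.453) = −90° − arctan(0.453/8.5) − arctan(0.453/140) ≈ -93.24°
PM = 180° + (-93.24°) = 86.76°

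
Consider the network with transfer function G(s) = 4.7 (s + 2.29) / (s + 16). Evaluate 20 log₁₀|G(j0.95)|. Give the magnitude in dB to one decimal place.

|j0.95 + 2.29| = √(0.95² + 2.29²) = 2.479
|j0.95 + 16| = √(0.95² + 16²) = 16.03
|G(j0.95)| = 4.7 × 2.479 / 16.03 = 0.72699
20 log₁₀(0.72699) = -2.77 dB

-2.8 dB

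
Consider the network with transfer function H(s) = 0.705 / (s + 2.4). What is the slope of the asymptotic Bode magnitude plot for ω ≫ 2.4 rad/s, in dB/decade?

-20 dB/decade

With 0 zeros and 1 pole, the high-frequency asymptotic slope is 20 × (0 − 1) = -20 dB/decade.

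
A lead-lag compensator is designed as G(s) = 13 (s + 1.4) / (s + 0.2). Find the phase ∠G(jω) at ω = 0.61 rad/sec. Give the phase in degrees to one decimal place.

∠(j0.61 + 1.4) = arctan(0.61/1.4) = 23.54°
∠(j0.61 + 0.2) = arctan(0.61/0.2) = 71.85°
∠G(j0.61) = 23.54° − 71.85° = -48.30°

-48.3°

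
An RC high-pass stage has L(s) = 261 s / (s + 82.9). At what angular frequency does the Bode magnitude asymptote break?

The single real pole at s = −82.9 gives a corner at ω = 82.9 rad s⁻¹.

82.9 rad s⁻¹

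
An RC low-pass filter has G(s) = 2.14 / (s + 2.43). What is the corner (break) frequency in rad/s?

The single real pole at s = −2.43 gives a corner at ω = 2.43 rad/s.

2.43 rad/s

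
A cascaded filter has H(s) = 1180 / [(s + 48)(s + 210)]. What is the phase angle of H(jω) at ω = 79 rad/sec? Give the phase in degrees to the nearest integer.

∠(j79 + 48) = arctan(79/48) = 58.72°
∠(j79 + 210) = arctan(79/210) = 20.62°
∠H(j79) = − (58.72° + 20.62°) = -79.33°

-79°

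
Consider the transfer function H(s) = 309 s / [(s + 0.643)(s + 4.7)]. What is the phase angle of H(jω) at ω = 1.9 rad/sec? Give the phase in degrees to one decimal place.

∠(j1.9) = 90.00°
∠(j1.9 + 0.643) = arctan(1.9/0.643) = 71.30°
∠(j1.9 + 4.7) = arctan(1.9/4.7) = 22.01°
∠H(j1.9) = 90.00° − (71.30° + 22.01°) = -3.31°

-3.3°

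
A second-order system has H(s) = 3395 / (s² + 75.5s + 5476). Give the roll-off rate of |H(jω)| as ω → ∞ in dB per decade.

-40 dB/decade

With 0 zeros and 2 poles, the high-frequency asymptotic slope is 20 × (0 − 2) = -40 dB/decade.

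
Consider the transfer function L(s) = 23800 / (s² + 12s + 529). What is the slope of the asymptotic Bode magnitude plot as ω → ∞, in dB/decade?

-40 dB/decade

With 0 zeros and 2 poles, the high-frequency asymptotic slope is 20 × (0 − 2) = -40 dB/decade.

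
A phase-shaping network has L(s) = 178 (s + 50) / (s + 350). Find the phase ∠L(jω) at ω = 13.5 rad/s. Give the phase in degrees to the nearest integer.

13°

∠(j13.5 + 50) = arctan(13.5/50) = 15.11°
∠(j13.5 + 350) = arctan(13.5/350) = 2.21°
∠L(j13.5) = 15.11° − 2.21° = 12.90°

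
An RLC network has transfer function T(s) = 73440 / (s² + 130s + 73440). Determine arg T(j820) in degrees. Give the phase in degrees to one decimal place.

-169.9°

∠[(j820)² + 130(j820) + 73440] = ∠[-5.9896e+05 + j1.066e+05] = 169.91°
∠T(j820) = −169.91° = -169.91°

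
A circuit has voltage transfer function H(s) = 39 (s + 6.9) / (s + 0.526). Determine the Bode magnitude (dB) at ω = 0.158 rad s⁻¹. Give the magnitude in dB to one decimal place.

53.8 dB

|j0.158 + 6.9| = √(0.158² + 6.9²) = 6.902
|j0.158 + 0.526| = √(0.158² + 0.526²) = 0.5492
|H(j0.158)| = 39 × 6.902 / 0.5492 = 490.1
20 log₁₀(490.1) = 53.81 dB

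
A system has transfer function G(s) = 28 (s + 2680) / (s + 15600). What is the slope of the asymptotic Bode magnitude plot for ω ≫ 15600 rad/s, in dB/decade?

With 1 zero and 1 pole, the high-frequency asymptotic slope is 20 × (1 − 1) = 0 dB/decade.

0 dB/decade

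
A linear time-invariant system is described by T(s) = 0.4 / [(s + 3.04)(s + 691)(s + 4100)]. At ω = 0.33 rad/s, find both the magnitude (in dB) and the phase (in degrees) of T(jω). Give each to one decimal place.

|T| = -146.7 dB, ∠T = -6.2°

|j0.33 + 3.04| = √(0.33² + 3.04²) = 3.058
|j0.33 + 691| = √(0.33² + 691²) = 691
|j0.33 + 4100| = √(0.33² + 4100²) = 4100
|T(j0.33)| = 0.4 / (3.058 × 691 × 4100) = 4.6172e-08
20 log₁₀(4.6172e-08) = -146.71 dB
∠(j0.33 + 3.04) = arctan(0.33/3.04) = 6.20°
∠(j0.33 + 691) = arctan(0.33/691) = 0.03°
∠(j0.33 + 4100) = arctan(0.33/4100) = 0.00°
∠T(j0.33) = − (6.20° + 0.03° + 0.00°) = -6.23°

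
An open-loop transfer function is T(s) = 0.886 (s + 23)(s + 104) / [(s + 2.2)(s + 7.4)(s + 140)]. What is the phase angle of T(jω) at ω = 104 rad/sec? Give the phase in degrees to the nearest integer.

∠(j104 + 23) = arctan(104/23) = 77.53°
∠(j104 + 104) = arctan(104/104) = 45.00°
∠(j104 + 2.2) = arctan(104/2.2) = 88.79°
∠(j104 + 7.4) = arctan(104/7.4) = 85.93°
∠(j104 + 140) = arctan(104/140) = 36.61°
∠T(j104) = 77.53° + 45.00° − (88.79° + 85.93° + 36.61°) = -88.80°

-89°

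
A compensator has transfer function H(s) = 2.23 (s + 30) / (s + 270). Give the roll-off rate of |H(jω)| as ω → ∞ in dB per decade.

0 dB/decade

With 1 zero and 1 pole, the high-frequency asymptotic slope is 20 × (1 − 1) = 0 dB/decade.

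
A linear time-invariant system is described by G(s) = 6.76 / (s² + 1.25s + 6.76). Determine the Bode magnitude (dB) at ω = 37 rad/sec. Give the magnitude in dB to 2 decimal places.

|(j37)² + 1.25(j37) + 6.76| = |-1362.2 + j46.25| = 1363
|G(j37)| = 6.76 / 1363 = 0.0049596
20 log₁₀(0.0049596) = -46.091 dB

-46.09 dB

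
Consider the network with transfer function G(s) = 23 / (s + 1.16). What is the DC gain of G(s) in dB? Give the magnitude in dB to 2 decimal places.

G(0) = 23 / 1.16 = 19.828
20 log₁₀(19.828) = 25.945 dB

25.95 dB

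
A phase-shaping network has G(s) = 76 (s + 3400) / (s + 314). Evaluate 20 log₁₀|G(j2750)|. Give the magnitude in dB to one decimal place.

41.6 dB

|j2750 + 3400| = √(2750² + 3400²) = 4373
|j2750 + 314| = √(2750² + 314²) = 2768
|G(j2750)| = 76 × 4373 / 2768 = 120.07
20 log₁₀(120.07) = 41.59 dB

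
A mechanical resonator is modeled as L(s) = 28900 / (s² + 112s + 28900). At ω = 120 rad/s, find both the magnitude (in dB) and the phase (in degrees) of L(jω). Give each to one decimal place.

|L| = 3.3 dB, ∠L = -42.8°

|(j120)² + 112(j120) + 28900| = |14500 + j13440| = 1.977e+04
|L(j120)| = 28900 / 1.977e+04 = 1.4618
20 log₁₀(1.4618) = 3.30 dB
∠[(j120)² + 112(j120) + 28900] = ∠[14500 + j13440] = 42.83°
∠L(j120) = −42.83° = -42.83°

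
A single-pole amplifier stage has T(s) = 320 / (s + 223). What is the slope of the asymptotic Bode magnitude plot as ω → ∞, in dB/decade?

With 0 zeros and 1 pole, the high-frequency asymptotic slope is 20 × (0 − 1) = -20 dB/decade.

-20 dB/decade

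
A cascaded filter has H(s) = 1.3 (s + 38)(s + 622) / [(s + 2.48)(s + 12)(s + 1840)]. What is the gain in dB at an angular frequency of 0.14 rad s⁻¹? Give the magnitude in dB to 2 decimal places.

-5.03 dB

|j0.14 + 38| = √(0.14² + 38²) = 38
|j0.14 + 622| = √(0.14² + 622²) = 622
|j0.14 + 2.48| = √(0.14² + 2.48²) = 2.484
|j0.14 + 12| = √(0.14² + 12²) = 12
|j0.14 + 1840| = √(0.14² + 1840²) = 1840
|H(j0.14)| = 1.3 × 38 × 622 / (2.484 × 12 × 1840) = 0.56021
20 log₁₀(0.56021) = -5.033 dB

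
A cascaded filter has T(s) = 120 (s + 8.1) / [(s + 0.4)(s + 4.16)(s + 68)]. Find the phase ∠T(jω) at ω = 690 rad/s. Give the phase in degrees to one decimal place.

∠(j690 + 8.1) = arctan(690/8.1) = 89.33°
∠(j690 + 0.4) = arctan(690/0.4) = 89.97°
∠(j690 + 4.16) = arctan(690/4.16) = 89.65°
∠(j690 + 68) = arctan(690/68) = 84.37°
∠T(j690) = 89.33° − (89.97° + 89.65° + 84.37°) = -174.67°

-174.7°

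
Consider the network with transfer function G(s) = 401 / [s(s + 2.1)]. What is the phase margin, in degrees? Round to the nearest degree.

6 deg

Gain crossover: |G(jω)| = 1 at ω ≈ 20 rad/s.
∠G(j20) = −90° − arctan(20/2.1) ≈ -174.00°
PM = 180° + (-174.00°) = 6.00°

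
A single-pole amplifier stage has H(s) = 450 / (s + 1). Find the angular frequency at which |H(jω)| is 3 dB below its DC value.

For a single-pole low-pass, the −3 dB point is at the pole: ω = 1 rad s⁻¹.

1 rad s⁻¹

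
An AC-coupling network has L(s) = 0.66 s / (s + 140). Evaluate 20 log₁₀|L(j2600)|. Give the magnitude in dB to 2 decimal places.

|j2600| = 2600
|j2600 + 140| = √(2600² + 140²) = 2604
|L(j2600)| = 0.66 × 2600 / 2604 = 0.65905
20 log₁₀(0.65905) = -3.622 dB

-3.62 dB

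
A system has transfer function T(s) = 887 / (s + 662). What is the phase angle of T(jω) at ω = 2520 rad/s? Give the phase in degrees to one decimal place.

∠(j2520 + 662) = arctan(2520/662) = 75.28°
∠T(j2520) = −75.28° = -75.28°

-75.3 deg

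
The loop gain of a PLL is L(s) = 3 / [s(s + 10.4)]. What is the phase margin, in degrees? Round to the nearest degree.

Gain crossover: |L(jω)| = 1 at ω ≈ 0.288 rad/s.
∠L(j0.288) = −90° − arctan(0.288/10.4) ≈ -91.59°
PM = 180° + (-91.59°) = 88.41°

88°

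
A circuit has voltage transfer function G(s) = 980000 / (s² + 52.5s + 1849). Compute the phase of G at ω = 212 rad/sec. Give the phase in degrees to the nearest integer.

∠[(j212)² + 52.5(j212) + 1849] = ∠[-43095 + j11130] = 165.52°
∠G(j212) = −165.52° = -165.52°

-166°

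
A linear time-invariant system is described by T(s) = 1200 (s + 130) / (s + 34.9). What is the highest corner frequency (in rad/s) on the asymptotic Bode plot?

Break frequencies occur at each pole and zero magnitude: 34.9 rad/s, 130 rad/s.
The highest is 130 rad/s.

130 rad/s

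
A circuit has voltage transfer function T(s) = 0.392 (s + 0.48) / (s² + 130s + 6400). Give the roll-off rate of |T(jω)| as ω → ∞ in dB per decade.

With 1 zero and 2 poles, the high-frequency asymptotic slope is 20 × (1 − 2) = -20 dB/decade.

-20 dB/decade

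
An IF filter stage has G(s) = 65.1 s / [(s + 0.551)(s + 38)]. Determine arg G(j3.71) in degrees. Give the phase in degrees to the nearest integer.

∠(j3.71) = 90.00°
∠(j3.71 + 0.551) = arctan(3.71/0.551) = 81.55°
∠(j3.71 + 38) = arctan(3.71/38) = 5.58°
∠G(j3.71) = 90.00° − (81.55° + 5.58°) = 2.87°

3 deg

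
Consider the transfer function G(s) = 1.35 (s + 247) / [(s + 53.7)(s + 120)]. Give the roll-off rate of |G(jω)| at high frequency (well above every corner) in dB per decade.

-20 dB/decade

With 1 zero and 2 poles, the high-frequency asymptotic slope is 20 × (1 − 2) = -20 dB/decade.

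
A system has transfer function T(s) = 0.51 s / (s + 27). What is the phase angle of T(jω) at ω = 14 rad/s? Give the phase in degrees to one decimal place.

62.6°

∠(j14) = 90.00°
∠(j14 + 27) = arctan(14/27) = 27.41°
∠T(j14) = 90.00° − 27.41° = 62.59°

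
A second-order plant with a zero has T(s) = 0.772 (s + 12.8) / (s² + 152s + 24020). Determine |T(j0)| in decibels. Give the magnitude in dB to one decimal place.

T(0) = 0.772 × 12.8 / 24020 = 0.00041139
20 log₁₀(0.00041139) = -67.71 dB

-67.7 dB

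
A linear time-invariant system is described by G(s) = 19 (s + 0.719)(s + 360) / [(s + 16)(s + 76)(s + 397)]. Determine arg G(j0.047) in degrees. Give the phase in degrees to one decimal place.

3.5 deg

∠(j0.047 + 0.719) = arctan(0.047/0.719) = 3.74°
∠(j0.047 + 360) = arctan(0.047/360) = 0.01°
∠(j0.047 + 16) = arctan(0.047/16) = 0.17°
∠(j0.047 + 76) = arctan(0.047/76) = 0.04°
∠(j0.047 + 397) = arctan(0.047/397) = 0.01°
∠G(j0.047) = 3.74° + 0.01° − (0.17° + 0.04° + 0.01°) = 3.54°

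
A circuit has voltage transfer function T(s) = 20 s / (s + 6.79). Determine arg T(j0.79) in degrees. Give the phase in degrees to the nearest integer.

∠(j0.79) = 90.00°
∠(j0.79 + 6.79) = arctan(0.79/6.79) = 6.64°
∠T(j0.79) = 90.00° − 6.64° = 83.36°

83°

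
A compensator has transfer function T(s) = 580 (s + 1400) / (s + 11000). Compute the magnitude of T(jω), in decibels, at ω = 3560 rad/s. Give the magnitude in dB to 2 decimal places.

45.66 dB

|j3560 + 1400| = √(3560² + 1400²) = 3825
|j3560 + 11000| = √(3560² + 11000²) = 1.156e+04
|T(j3560)| = 580 × 3825 / 1.156e+04 = 191.9
20 log₁₀(191.9) = 45.662 dB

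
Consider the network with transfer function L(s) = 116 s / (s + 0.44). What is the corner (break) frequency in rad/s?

The single real pole at s = −0.44 gives a corner at ω = 0.44 rad/s.

0.44 rad/s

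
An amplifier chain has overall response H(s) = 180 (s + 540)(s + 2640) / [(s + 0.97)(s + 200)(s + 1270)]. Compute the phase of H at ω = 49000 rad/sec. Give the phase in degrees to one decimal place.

-92.0°

∠(j49000 + 540) = arctan(49000/540) = 89.37°
∠(j49000 + 2640) = arctan(49000/2640) = 86.92°
∠(j49000 + 0.97) = arctan(49000/0.97) = 90.00°
∠(j49000 + 200) = arctan(49000/200) = 89.77°
∠(j49000 + 1270) = arctan(49000/1270) = 88.52°
∠H(j49000) = 89.37° + 86.92° − (90.00° + 89.77° + 88.52°) = -92.00°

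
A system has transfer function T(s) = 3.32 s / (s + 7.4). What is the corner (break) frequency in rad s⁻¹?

7.4 rad s⁻¹

The single real pole at s = −7.4 gives a corner at ω = 7.4 rad s⁻¹.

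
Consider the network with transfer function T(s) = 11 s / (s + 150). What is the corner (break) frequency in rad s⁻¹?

The single real pole at s = −150 gives a corner at ω = 150 rad s⁻¹.

150 rad s⁻¹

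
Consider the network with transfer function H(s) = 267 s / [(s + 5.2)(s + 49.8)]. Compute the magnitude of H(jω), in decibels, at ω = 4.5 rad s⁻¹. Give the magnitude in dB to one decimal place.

10.9 dB

|j4.5| = 4.5
|j4.5 + 5.2| = √(4.5² + 5.2²) = 6.877
|j4.5 + 49.8| = √(4.5² + 49.8²) = 50
|H(j4.5)| = 267 × 4.5 / (6.877 × 50) = 3.4942
20 log₁₀(3.4942) = 10.87 dB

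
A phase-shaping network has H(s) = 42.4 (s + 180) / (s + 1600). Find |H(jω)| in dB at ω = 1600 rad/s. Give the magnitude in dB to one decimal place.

29.6 dB

|j1600 + 180| = √(1600² + 180²) = 1610
|j1600 + 1600| = √(1600² + 1600²) = 2263
|H(j1600)| = 42.4 × 1610 / 2263 = 30.17
20 log₁₀(30.17) = 29.59 dB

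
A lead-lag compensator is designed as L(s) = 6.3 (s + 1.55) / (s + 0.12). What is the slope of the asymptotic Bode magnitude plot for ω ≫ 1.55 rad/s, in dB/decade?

With 1 zero and 1 pole, the high-frequency asymptotic slope is 20 × (1 − 1) = 0 dB/decade.

0 dB/decade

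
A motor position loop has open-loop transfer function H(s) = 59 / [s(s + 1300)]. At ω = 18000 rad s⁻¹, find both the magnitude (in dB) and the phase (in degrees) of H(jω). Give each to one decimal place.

|H| = -134.8 dB, ∠H = -175.9°

|j18000 + 1300| = √(18000² + 1300²) = 1.805e+04
|j18000| = 1.8e+04
|H(j18000)| = 59 / (1.805e+04 × 1.8e+04) = 1.8163e-07
20 log₁₀(1.8163e-07) = -134.82 dB
∠(j18000 + 1300) = arctan(18000/1300) = 85.87°
∠(j18000) = 90.00°
∠H(j18000) = − (85.87° + 90.00°) = -175.87°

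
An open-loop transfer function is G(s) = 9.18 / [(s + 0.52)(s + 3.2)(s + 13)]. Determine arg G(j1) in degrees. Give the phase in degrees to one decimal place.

-84.3°

∠(j1 + 0.52) = arctan(1/0.52) = 62.53°
∠(j1 + 3.2) = arctan(1/3.2) = 17.35°
∠(j1 + 13) = arctan(1/13) = 4.40°
∠G(j1) = − (62.53° + 17.35° + 4.40°) = -84.28°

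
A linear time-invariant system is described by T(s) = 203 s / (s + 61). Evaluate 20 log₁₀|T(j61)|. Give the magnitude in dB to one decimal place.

43.1 dB

|j61| = 61
|j61 + 61| = √(61² + 61²) = 86.27
|T(j61)| = 203 × 61 / 86.27 = 143.54
20 log₁₀(143.54) = 43.14 dB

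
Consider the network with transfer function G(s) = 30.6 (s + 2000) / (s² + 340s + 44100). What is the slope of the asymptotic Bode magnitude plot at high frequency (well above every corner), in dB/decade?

With 1 zero and 2 poles, the high-frequency asymptotic slope is 20 × (1 − 2) = -20 dB/decade.

-20 dB/decade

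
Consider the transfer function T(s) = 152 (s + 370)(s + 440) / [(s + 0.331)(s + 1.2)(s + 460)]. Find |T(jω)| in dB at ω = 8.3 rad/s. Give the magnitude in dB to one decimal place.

|j8.3 + 370| = √(8.3² + 370²) = 370.1
|j8.3 + 440| = √(8.3² + 440²) = 440.1
|j8.3 + 0.331| = √(8.3² + 0.331²) = 8.307
|j8.3 + 1.2| = √(8.3² + 1.2²) = 8.386
|j8.3 + 460| = √(8.3² + 460²) = 460.1
|T(j8.3)| = 152 × 370.1 × 440.1 / (8.307 × 8.386 × 460.1) = 772.44
20 log₁₀(772.44) = 57.76 dB

57.8 dB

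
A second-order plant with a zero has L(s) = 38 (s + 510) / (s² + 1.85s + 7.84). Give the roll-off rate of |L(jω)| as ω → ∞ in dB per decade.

-20 dB/decade

With 1 zero and 2 poles, the high-frequency asymptotic slope is 20 × (1 − 2) = -20 dB/decade.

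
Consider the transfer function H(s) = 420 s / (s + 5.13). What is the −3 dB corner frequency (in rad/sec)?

For a single-pole high-pass, the −3 dB point is at the pole: ω = 5.13 rad/sec.

5.13 rad/sec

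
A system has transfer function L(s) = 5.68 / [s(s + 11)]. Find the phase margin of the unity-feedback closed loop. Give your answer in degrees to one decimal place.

87.3 deg

Gain crossover: |L(jω)| = 1 at ω ≈ 0.516 rad/s.
∠L(j0.516) = −90° − arctan(0.516/11) ≈ -92.68°
PM = 180° + (-92.68°) = 87.32°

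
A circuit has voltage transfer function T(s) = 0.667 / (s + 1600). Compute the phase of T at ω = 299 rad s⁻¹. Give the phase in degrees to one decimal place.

∠(j299 + 1600) = arctan(299/1600) = 10.59°
∠T(j299) = −10.59° = -10.59°

-10.6°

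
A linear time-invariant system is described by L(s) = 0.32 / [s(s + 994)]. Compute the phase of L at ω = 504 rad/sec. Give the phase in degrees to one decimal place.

-116.9 deg

∠(j504 + 994) = arctan(504/994) = 26.89°
∠(j504) = 90.00°
∠L(j504) = − (26.89° + 90.00°) = -116.89°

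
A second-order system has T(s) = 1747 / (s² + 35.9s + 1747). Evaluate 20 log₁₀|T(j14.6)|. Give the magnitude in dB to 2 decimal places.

|(j14.6)² + 35.9(j14.6) + 1747| = |1533.8 + j524.14| = 1621
|T(j14.6)| = 1747 / 1621 = 1.0778
20 log₁₀(1.0778) = 0.651 dB

0.65 dB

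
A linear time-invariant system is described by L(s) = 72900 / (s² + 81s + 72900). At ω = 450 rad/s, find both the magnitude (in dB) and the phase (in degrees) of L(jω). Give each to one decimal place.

|(j450)² + 81(j450) + 72900| = |-1.296e+05 + j36450| = 1.346e+05
|L(j450)| = 72900 / 1.346e+05 = 0.54149
20 log₁₀(0.54149) = -5.33 dB
∠[(j450)² + 81(j450) + 72900] = ∠[-1.296e+05 + j36450] = 164.29°
∠L(j450) = −164.29° = -164.29°

|L| = -5.3 dB, ∠L = -164.3 deg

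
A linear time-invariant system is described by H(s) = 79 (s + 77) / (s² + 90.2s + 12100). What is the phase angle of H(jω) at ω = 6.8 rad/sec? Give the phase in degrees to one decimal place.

2.1 deg

∠(j6.8 + 77) = arctan(6.8/77) = 5.05°
∠[(j6.8)² + 90.2(j6.8) + 12100] = ∠[12054 + j613.36] = 2.91°
∠H(j6.8) = 5.05° − 2.91° = 2.13°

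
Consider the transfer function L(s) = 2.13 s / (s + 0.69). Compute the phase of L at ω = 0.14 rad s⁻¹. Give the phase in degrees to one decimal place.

∠(j0.14) = 90.00°
∠(j0.14 + 0.69) = arctan(0.14/0.69) = 11.47°
∠L(j0.14) = 90.00° − 11.47° = 78.53°

78.5 deg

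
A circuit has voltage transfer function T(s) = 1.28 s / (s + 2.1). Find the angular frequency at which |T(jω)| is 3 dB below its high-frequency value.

For a single-pole high-pass, the −3 dB point is at the pole: ω = 2.1 rad/sec.

2.1 rad/sec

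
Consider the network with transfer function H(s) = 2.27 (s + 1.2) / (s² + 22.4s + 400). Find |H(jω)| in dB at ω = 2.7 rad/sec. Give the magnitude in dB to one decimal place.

|j2.7 + 1.2| = √(2.7² + 1.2²) = 2.955
|(j2.7)² + 22.4(j2.7) + 400| = |392.71 + j60.48| = 397.3
|H(j2.7)| = 2.27 × 2.955 / 397.3 = 0.01688
20 log₁₀(0.01688) = -35.45 dB

-35.5 dB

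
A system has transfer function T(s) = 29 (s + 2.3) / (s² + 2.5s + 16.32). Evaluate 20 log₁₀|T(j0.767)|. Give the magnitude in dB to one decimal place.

|j0.767 + 2.3| = √(0.767² + 2.3²) = 2.425
|(j0.767)² + 2.5(j0.767) + 16.32| = |15.732 + j1.9175| = 15.85
|T(j0.767)| = 29 × 2.425 / 15.85 = 4.4365
20 log₁₀(4.4365) = 12.94 dB

12.9 dB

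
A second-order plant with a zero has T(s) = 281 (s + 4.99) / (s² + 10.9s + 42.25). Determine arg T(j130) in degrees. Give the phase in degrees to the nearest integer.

∠(j130 + 4.99) = arctan(130/4.99) = 87.80°
∠[(j130)² + 10.9(j130) + 42.25] = ∠[-16858 + j1417] = 175.20°
∠T(j130) = 87.80° − 175.20° = -87.39°

-87°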